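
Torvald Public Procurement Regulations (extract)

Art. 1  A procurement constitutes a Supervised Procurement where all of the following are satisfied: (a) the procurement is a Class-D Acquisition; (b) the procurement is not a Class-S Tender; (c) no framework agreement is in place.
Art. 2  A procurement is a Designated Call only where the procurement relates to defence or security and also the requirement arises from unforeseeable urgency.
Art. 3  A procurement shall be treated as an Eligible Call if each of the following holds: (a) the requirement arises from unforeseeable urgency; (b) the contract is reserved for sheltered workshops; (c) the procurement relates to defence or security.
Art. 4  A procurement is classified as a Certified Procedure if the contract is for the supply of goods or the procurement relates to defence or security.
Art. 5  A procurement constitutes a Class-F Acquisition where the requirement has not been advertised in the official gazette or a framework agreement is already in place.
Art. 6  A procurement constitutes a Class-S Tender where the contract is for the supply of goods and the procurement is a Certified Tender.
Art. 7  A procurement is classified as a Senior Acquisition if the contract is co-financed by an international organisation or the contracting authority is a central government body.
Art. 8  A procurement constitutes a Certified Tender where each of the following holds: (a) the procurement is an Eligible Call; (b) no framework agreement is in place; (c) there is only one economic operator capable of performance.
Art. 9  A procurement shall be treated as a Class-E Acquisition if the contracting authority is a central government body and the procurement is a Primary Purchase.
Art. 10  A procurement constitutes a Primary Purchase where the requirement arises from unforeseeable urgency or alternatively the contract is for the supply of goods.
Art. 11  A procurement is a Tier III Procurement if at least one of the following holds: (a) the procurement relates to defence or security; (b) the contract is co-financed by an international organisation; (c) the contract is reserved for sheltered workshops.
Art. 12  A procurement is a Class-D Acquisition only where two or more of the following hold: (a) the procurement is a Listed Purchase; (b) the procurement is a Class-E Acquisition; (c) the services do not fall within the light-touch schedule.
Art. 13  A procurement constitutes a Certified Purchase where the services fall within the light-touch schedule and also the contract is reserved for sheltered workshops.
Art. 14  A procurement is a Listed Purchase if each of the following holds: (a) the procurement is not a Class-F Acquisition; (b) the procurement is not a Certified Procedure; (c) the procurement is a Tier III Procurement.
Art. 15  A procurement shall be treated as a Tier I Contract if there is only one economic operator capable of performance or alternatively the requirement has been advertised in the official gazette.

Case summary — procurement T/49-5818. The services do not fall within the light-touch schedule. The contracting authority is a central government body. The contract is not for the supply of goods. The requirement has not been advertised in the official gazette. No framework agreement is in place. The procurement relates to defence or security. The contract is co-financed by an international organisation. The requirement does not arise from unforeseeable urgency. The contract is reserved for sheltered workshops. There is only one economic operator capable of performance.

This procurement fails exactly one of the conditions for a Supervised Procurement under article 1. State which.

article 5 — Class-F Acquisition: [the requirement has not been advertised in the official gazette? yes] OR [a framework agreement is already in place? no] → satisfied.
article 4 — Certified Procedure: [the contract is for the supply of goods? no] OR [the procurement relates to defence or security? yes] → satisfied.
article 11 — Tier III Procurement: [the procurement relates to defence or security? yes] OR [the contract is co-financed by an international organisation? yes] OR [the contract is reserved for sheltered workshops? yes] → satisfied.
article 14 — Listed Purchase: [not a Class-F Acquisition (article 5)? no] AND [not a Certified Procedure (article 4)? no] AND [Tier III Procurement (article 11)? yes] → not satisfied.
article 10 — Primary Purchase: [the requirement arises from unforeseeable urgency? no] OR [the contract is for the supply of goods? no] → not satisfied.
article 9 — Class-E Acquisition: [the contracting authority is a central government body? yes] AND [Primary Purchase (article 10)? no] → not satisfied.
article 12 — Class-D Acquisition: Listed Purchase (article 14)? no; Class-E Acquisition (article 9)? no; the services do not fall within the light-touch schedule? yes — 1 of 3 hold (need ≥2) → not satisfied.
article 3 — Eligible Call: [the requirement arises from unforeseeable urgency? no] AND [the contract is reserved for sheltered workshops? yes] AND [the procurement relates to defence or security? yes] → not satisfied.
article 8 — Certified Tender: [Eligible Call (article 3)? no] AND [no framework agreement is in place? yes] AND [there is only one economic operator capable of performance? yes] → not satisfied.
article 6 — Class-S Tender: [the contract is for the supply of goods? no] AND [Certified Tender (article 8)? no] → not satisfied.
article 1 — Supervised Procurement: [Class-D Acquisition (article 12)? no] AND [not a Class-S Tender (article 6)? yes] AND [no framework agreement is in place? yes] → not satisfied.

Class-D Acquisition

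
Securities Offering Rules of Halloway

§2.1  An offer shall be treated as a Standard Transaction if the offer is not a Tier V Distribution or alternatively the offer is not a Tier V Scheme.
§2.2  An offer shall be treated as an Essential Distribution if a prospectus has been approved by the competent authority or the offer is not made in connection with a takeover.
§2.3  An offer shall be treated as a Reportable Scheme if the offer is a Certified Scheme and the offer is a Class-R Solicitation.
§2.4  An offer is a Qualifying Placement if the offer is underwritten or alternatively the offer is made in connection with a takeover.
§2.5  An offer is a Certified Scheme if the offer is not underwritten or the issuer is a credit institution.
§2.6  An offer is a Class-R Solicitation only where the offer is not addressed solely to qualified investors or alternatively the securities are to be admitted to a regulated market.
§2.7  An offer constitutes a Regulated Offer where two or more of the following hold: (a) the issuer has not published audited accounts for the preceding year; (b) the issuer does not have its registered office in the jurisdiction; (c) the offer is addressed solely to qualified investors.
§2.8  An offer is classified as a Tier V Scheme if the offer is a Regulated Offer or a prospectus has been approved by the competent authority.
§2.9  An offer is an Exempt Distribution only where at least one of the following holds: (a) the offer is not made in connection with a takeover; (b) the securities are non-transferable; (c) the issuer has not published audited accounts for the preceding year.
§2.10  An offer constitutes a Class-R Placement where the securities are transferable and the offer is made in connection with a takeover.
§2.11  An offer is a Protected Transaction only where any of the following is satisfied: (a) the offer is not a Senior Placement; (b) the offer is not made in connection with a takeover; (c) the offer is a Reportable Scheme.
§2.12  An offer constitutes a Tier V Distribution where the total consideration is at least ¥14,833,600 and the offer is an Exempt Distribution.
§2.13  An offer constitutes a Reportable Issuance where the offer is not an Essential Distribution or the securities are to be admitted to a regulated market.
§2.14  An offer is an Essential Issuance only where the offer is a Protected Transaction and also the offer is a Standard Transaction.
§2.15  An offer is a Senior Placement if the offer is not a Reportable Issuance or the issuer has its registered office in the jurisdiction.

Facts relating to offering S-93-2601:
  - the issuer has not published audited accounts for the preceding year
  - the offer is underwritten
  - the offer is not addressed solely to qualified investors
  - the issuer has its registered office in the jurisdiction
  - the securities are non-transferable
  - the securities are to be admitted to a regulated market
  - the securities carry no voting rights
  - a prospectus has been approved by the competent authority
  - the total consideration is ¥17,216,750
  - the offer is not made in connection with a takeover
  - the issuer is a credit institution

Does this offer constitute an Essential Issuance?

§2.2 — Essential Distribution: [a prospectus has been approved by the competent authority? yes] OR [the offer is not made in connection with a takeover? yes] → satisfied.
§2.13 — Reportable Issuance: [not an Essential Distribution (§2.2)? no] OR [the securities are to be admitted to a regulated market? yes] → satisfied.
§2.15 — Senior Placement: [not a Reportable Issuance (§2.13)? no] OR [the issuer has its registered office in the jurisdiction? yes] → satisfied.
§2.5 — Certified Scheme: [the offer is not underwritten? no] OR [the issuer is a credit institution? yes] → satisfied.
§2.6 — Class-R Solicitation: [the offer is not addressed solely to qualified investors? yes] OR [the securities are to be admitted to a regulated market? yes] → satisfied.
§2.3 — Reportable Scheme: [Certified Scheme (§2.5)? yes] AND [Class-R Solicitation (§2.6)? yes] → satisfied.
§2.11 — Protected Transaction: [not a Senior Placement (§2.15)? no] OR [the offer is not made in connection with a takeover? yes] OR [Reportable Scheme (§2.3)? yes] → satisfied.
§2.9 — Exempt Distribution: [the offer is not made in connection with a takeover? yes] OR [the securities are non-transferable? yes] OR [the issuer has not published audited accounts for the preceding year? yes] → satisfied.
§2.12 — Tier V Distribution: [total consideration: ¥17,216,750 ≥ ¥14,833,600? yes] AND [Exempt Distribution (§2.9)? yes] → satisfied.
§2.7 — Regulated Offer: the issuer has not published audited accounts for the preceding year? yes; the issuer does not have its registered office in the jurisdiction? no; the offer is addressed solely to qualified investors? no — 1 of 3 hold (need ≥2) → not satisfied.
§2.8 — Tier V Scheme: [Regulated Offer (§2.7)? no] OR [a prospectus has been approved by the competent authority? yes] → satisfied.
§2.1 — Standard Transaction: [not a Tier V Distribution (§2.12)? no] OR [not a Tier V Scheme (§2.8)? no] → not satisfied.
§2.14 — Essential Issuance: [Protected Transaction (§2.11)? yes] AND [Standard Transaction (§2.1)? no] → not satisfied.

No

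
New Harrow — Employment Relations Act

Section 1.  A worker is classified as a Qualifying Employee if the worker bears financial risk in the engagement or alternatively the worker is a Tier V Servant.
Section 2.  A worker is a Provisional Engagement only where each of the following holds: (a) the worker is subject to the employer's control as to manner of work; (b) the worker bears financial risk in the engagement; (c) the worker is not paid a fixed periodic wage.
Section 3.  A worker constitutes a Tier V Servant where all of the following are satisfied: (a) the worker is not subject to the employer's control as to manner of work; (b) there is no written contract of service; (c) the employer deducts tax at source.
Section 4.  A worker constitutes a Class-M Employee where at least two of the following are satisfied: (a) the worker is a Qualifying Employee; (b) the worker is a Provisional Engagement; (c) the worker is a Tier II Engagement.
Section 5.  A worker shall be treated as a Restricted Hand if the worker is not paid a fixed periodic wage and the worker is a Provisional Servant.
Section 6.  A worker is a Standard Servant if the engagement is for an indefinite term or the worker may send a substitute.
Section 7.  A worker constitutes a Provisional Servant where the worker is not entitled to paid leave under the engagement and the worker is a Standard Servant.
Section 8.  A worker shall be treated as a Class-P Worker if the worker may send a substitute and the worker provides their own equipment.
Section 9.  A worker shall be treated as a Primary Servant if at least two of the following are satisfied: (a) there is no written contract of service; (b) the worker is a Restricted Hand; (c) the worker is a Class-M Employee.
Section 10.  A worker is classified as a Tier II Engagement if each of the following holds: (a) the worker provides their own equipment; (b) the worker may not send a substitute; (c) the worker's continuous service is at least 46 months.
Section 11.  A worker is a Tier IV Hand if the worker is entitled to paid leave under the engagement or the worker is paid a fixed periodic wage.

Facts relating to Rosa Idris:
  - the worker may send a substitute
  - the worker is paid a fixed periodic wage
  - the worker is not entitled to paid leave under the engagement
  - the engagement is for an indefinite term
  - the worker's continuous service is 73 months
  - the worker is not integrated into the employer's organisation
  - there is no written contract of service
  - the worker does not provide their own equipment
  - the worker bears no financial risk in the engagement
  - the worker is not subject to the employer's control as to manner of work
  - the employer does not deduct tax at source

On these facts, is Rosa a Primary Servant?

section 6 — Standard Servant: [the engagement is for an indefinite term? yes] OR [the worker may send a substitute? yes] → satisfied.
section 7 — Provisional Servant: [the worker is not entitled to paid leave under the engagement? yes] AND [Standard Servant (section 6)? yes] → satisfied.
section 5 — Restricted Hand: [the worker is not paid a fixed periodic wage? no] AND [Provisional Servant (section 7)? yes] → not satisfied.
section 3 — Tier V Servant: [the worker is not subject to the employer's control as to manner of work? yes] AND [there is no written contract of service? yes] AND [the employer deducts tax at source? no] → not satisfied.
section 1 — Qualifying Employee: [the worker bears financial risk in the engagement? no] OR [Tier V Servant (section 3)? no] → not satisfied.
section 2 — Provisional Engagement: [the worker is subject to the employer's control as to manner of work? no] AND [the worker bears financial risk in the engagement? no] AND [the worker is not paid a fixed periodic wage? no] → not satisfied.
section 10 — Tier II Engagement: [the worker provides their own equipment? no] AND [the worker may not send a substitute? no] AND [worker's continuous service: 73 months ≥ 46 months? yes] → not satisfied.
section 4 — Class-M Employee: Qualifying Employee (section 1)? no; Provisional Engagement (section 2)? no; Tier II Engagement (section 10)? no — 0 of 3 hold (need ≥2) → not satisfied.
section 9 — Primary Servant: there is no written contract of service? yes; Restricted Hand (section 5)? no; Class-M Employee (section 4)? no — 1 of 3 hold (need ≥2) → not satisfied.

No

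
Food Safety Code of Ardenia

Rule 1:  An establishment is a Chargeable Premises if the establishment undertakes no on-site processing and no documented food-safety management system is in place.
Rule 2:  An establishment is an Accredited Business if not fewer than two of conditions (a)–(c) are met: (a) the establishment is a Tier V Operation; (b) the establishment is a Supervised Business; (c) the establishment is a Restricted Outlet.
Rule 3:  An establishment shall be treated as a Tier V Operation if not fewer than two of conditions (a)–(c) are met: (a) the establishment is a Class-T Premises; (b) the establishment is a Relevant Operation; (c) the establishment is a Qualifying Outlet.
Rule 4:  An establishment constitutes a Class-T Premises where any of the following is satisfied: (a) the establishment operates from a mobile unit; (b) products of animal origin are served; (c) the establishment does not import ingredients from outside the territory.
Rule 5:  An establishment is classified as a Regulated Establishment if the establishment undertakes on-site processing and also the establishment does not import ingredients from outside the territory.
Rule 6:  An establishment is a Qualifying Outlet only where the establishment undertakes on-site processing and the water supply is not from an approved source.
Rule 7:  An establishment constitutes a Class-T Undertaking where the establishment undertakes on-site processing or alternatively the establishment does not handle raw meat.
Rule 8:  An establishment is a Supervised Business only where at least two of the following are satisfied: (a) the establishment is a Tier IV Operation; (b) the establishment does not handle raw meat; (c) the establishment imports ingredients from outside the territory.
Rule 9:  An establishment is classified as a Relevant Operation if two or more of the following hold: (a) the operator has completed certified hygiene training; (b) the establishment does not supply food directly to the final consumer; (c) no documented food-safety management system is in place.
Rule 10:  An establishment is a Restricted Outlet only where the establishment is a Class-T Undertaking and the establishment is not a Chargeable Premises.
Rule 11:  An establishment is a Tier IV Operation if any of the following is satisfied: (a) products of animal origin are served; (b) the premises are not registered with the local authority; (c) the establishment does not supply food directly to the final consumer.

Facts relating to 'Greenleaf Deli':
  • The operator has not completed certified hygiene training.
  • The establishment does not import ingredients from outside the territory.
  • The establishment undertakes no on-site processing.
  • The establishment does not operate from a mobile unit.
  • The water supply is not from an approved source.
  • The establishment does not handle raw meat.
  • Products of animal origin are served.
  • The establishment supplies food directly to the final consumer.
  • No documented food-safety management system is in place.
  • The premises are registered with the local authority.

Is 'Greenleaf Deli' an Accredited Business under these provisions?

No

rule 4 — Class-T Premises: [the establishment operates from a mobile unit? no] OR [products of animal origin are served? yes] OR [the establishment does not import ingredients from outside the territory? yes] → satisfied.
rule 9 — Relevant Operation: the operator has completed certified hygiene training? no; the establishment does not supply food directly to the final consumer? no; no documented food-safety management system is in place? yes — 1 of 3 hold (need ≥2) → not satisfied.
rule 6 — Qualifying Outlet: [the establishment undertakes on-site processing? no] AND [the water supply is not from an approved source? yes] → not satisfied.
rule 3 — Tier V Operation: Class-T Premises (rule 4)? yes; Relevant Operation (rule 9)? no; Qualifying Outlet (rule 6)? no — 1 of 3 hold (need ≥2) → not satisfied.
rule 11 — Tier IV Operation: [products of animal origin are served? yes] OR [the premises are not registered with the local authority? no] OR [the establishment does not supply food directly to the final consumer? no] → satisfied.
rule 8 — Supervised Business: Tier IV Operation (rule 11)? yes; the establishment does not handle raw meat? yes; the establishment imports ingredients from outside the territory? no — 2 of 3 hold (need ≥2) → satisfied.
rule 7 — Class-T Undertaking: [the establishment undertakes on-site processing? no] OR [the establishment does not handle raw meat? yes] → satisfied.
rule 1 — Chargeable Premises: [the establishment undertakes no on-site processing? yes] AND [no documented food-safety management system is in place? yes] → satisfied.
rule 10 — Restricted Outlet: [Class-T Undertaking (rule 7)? yes] AND [not a Chargeable Premises (rule 1)? no] → not satisfied.
rule 2 — Accredited Business: Tier V Operation (rule 3)? no; Supervised Business (rule 8)? yes; Restricted Outlet (rule 10)? no — 1 of 3 hold (need ≥2) → not satisfied.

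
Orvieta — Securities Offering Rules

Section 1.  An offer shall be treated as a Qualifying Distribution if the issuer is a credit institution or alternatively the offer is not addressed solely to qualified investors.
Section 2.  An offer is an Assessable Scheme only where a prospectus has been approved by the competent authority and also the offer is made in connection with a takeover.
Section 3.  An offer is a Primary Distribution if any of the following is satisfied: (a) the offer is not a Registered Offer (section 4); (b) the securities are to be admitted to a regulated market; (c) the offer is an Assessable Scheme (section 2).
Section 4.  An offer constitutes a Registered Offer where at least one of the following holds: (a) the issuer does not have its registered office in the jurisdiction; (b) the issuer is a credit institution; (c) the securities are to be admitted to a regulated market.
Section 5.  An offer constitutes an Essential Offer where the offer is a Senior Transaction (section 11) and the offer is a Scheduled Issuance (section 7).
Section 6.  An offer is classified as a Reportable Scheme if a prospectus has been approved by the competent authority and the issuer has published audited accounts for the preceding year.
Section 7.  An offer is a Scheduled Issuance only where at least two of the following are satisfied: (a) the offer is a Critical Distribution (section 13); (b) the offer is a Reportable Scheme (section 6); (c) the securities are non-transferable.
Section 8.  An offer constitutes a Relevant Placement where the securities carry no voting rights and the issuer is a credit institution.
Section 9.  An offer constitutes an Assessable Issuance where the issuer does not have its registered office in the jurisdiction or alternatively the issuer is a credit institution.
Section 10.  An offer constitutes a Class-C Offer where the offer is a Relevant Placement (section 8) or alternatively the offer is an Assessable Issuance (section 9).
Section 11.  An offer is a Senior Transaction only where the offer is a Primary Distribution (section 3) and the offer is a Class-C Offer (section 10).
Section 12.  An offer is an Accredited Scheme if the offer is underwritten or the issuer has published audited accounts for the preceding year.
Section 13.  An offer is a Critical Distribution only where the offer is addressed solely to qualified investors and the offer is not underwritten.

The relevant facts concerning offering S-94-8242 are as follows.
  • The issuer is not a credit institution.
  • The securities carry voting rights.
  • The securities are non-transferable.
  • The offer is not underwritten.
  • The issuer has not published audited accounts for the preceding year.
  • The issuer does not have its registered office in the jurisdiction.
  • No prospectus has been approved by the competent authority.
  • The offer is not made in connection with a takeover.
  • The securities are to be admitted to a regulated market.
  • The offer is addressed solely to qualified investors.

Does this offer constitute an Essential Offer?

Yes

section 4 — Registered Offer: [the issuer does not have its registered office in the jurisdiction? yes] OR [the issuer is a credit institution? no] OR [the securities are to be admitted to a regulated market? yes] → satisfied.
section 2 — Assessable Scheme: [a prospectus has been approved by the competent authority? no] AND [the offer is made in connection with a takeover? no] → not satisfied.
section 3 — Primary Distribution: [not a Registered Offer (section 4)? no] OR [the securities are to be admitted to a regulated market? yes] OR [Assessable Scheme (section 2)? no] → satisfied.
section 8 — Relevant Placement: [the securities carry no voting rights? no] AND [the issuer is a credit institution? no] → not satisfied.
section 9 — Assessable Issuance: [the issuer does not have its registered office in the jurisdiction? yes] OR [the issuer is a credit institution? no] → satisfied.
section 10 — Class-C Offer: [Relevant Placement (section 8)? no] OR [Assessable Issuance (section 9)? yes] → satisfied.
section 11 — Senior Transaction: [Primary Distribution (section 3)? yes] AND [Class-C Offer (section 10)? yes] → satisfied.
section 13 — Critical Distribution: [the offer is addressed solely to qualified investors? yes] AND [the offer is not underwritten? yes] → satisfied.
section 6 — Reportable Scheme: [a prospectus has been approved by the competent authority? no] AND [the issuer has published audited accounts for the preceding year? no] → not satisfied.
section 7 — Scheduled Issuance: Critical Distribution (section 13)? yes; Reportable Scheme (section 6)? no; the securities are non-transferable? yes — 2 of 3 hold (need ≥2) → satisfied.
section 5 — Essential Offer: [Senior Transaction (section 11)? yes] AND [Scheduled Issuance (section 7)? yes] → satisfied.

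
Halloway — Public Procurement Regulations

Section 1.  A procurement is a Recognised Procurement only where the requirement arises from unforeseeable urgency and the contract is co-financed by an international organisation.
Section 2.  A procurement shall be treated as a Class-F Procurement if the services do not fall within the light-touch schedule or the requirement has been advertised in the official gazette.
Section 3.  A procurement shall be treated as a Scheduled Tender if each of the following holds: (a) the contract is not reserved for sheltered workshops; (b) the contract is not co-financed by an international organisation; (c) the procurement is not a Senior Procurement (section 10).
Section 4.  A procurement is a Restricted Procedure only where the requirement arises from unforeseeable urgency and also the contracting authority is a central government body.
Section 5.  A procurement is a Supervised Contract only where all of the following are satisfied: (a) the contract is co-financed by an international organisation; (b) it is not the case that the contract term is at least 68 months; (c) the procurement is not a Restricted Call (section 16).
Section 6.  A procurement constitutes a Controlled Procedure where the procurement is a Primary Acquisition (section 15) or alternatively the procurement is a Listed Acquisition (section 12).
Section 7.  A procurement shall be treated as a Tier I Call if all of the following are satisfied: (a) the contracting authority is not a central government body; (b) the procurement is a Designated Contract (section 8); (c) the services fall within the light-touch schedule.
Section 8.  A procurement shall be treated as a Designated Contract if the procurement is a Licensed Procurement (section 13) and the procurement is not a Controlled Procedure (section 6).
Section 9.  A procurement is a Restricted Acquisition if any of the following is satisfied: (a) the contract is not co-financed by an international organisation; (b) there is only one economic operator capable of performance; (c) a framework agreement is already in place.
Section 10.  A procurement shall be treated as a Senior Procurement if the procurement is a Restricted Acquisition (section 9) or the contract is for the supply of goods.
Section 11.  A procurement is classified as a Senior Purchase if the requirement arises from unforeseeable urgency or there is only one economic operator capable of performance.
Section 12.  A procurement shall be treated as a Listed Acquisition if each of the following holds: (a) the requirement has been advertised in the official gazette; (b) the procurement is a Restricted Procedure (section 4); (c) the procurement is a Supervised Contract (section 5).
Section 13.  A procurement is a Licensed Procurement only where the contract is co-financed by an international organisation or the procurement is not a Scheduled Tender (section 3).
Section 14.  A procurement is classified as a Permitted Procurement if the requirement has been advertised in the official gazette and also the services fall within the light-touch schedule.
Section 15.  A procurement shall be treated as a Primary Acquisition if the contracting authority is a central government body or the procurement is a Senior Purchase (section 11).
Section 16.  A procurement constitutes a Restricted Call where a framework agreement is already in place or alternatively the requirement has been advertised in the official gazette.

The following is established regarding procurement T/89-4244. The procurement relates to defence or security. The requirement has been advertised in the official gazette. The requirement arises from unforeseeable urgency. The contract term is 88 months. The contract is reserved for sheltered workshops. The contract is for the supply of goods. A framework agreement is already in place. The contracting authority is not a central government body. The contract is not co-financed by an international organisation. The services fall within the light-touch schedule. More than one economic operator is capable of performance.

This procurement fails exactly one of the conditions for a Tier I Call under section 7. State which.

section 9 — Restricted Acquisition: [the contract is not co-financed by an international organisation? yes] OR [there is only one economic operator capable of performance? no] OR [a framework agreement is already in place? yes] → satisfied.
section 10 — Senior Procurement: [Restricted Acquisition (section 9)? yes] OR [the contract is for the supply of goods? yes] → satisfied.
section 3 — Scheduled Tender: [the contract is not reserved for sheltered workshops? no] AND [the contract is not co-financed by an international organisation? yes] AND [not a Senior Procurement (section 10)? no] → not satisfied.
section 13 — Licensed Procurement: [the contract is co-financed by an international organisation? no] OR [not a Scheduled Tender (section 3)? yes] → satisfied.
section 11 — Senior Purchase: [the requirement arises from unforeseeable urgency? yes] OR [there is only one economic operator capable of performance? no] → satisfied.
section 15 — Primary Acquisition: [the contracting authority is a central government body? no] OR [Senior Purchase (section 11)? yes] → satisfied.
section 4 — Restricted Procedure: [the requirement arises from unforeseeable urgency? yes] AND [the contracting authority is a central government body? no] → not satisfied.
section 16 — Restricted Call: [a framework agreement is already in place? yes] OR [the requirement has been advertised in the official gazette? yes] → satisfied.
section 5 — Supervised Contract: [the contract is co-financed by an international organisation? no] AND [contract term: 88 months ≥ 68 months? yes, so negated condition no] AND [not a Restricted Call (section 16)? no] → not satisfied.
section 12 — Listed Acquisition: [the requirement has been advertised in the official gazette? yes] AND [Restricted Procedure (section 4)? no] AND [Supervised Contract (section 5)? no] → not satisfied.
section 6 — Controlled Procedure: [Primary Acquisition (section 15)? yes] OR [Listed Acquisition (section 12)? no] → satisfied.
section 8 — Designated Contract: [Licensed Procurement (section 13)? yes] AND [not a Controlled Procedure (section 6)? no] → not satisfied.
section 7 — Tier I Call: [the contracting authority is not a central government body? yes] AND [Designated Contract (section 8)? no] AND [the services fall within the light-touch schedule? yes] → not satisfied.

Designated Contract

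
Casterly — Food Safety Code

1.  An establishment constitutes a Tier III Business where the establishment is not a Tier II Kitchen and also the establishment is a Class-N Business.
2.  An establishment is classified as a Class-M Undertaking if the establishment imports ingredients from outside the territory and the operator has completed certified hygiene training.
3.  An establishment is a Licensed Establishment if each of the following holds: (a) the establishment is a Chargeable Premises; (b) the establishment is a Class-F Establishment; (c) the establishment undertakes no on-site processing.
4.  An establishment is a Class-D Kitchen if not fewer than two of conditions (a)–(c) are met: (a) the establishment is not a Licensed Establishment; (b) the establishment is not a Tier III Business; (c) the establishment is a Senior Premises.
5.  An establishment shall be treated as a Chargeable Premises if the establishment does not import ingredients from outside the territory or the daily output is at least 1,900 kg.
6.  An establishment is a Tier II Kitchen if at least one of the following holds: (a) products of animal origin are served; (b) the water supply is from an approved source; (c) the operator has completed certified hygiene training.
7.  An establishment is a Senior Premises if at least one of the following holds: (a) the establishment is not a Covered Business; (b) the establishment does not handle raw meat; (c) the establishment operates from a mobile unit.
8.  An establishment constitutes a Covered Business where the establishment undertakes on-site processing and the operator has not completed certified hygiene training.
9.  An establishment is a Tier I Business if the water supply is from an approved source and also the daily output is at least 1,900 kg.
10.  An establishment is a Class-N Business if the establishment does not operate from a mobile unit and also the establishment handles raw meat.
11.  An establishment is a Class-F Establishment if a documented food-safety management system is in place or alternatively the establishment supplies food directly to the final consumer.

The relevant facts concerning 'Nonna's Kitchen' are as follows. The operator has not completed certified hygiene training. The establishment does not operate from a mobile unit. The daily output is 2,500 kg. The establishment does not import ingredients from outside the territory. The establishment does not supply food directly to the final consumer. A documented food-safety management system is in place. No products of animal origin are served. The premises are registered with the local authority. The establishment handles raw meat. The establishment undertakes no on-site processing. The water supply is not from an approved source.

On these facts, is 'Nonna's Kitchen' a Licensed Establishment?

Yes

paragraph 5 — Chargeable Premises: [the establishment does not import ingredients from outside the territory? yes] OR [daily output: 2,500 kg ≥ 1,900 kg? yes] → satisfied.
paragraph 11 — Class-F Establishment: [a documented food-safety management system is in place? yes] OR [the establishment supplies food directly to the final consumer? no] → satisfied.
paragraph 3 — Licensed Establishment: [Chargeable Premises (paragraph 5)? yes] AND [Class-F Establishment (paragraph 11)? yes] AND [the establishment undertakes no on-site processing? yes] → satisfied.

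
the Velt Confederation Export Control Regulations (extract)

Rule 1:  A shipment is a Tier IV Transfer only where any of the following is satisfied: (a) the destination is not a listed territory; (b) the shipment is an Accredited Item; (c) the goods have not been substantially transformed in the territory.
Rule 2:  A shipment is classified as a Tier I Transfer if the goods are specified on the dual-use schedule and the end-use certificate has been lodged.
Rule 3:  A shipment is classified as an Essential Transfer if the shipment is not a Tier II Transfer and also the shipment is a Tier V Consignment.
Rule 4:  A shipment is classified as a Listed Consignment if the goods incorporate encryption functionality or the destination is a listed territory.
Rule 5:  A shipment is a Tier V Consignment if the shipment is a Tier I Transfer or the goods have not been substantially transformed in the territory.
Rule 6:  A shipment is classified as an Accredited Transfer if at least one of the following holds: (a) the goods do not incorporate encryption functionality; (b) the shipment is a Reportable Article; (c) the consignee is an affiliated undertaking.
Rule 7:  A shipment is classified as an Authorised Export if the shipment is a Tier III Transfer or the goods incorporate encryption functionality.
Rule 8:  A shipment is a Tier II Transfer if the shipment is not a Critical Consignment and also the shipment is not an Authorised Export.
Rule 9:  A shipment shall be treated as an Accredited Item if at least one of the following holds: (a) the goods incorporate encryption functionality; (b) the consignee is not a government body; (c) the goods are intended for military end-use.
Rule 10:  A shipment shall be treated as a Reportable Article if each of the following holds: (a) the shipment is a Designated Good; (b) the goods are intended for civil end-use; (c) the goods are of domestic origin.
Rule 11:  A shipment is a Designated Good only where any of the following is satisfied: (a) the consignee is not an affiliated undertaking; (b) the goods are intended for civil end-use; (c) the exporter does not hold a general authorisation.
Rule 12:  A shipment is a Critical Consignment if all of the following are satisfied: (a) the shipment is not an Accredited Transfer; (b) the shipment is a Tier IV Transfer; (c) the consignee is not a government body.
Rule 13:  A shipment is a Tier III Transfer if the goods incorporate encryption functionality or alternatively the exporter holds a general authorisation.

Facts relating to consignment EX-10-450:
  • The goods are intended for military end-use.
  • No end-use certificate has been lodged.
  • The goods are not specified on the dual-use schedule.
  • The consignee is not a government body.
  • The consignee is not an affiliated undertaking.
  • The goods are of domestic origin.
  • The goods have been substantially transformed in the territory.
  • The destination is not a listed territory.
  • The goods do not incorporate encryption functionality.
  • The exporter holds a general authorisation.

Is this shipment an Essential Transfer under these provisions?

No

rule 11 — Designated Good: [the consignee is not an affiliated undertaking? yes] OR [the goods are intended for civil end-use? no] OR [the exporter does not hold a general authorisation? no] → satisfied.
rule 10 — Reportable Article: [Designated Good (rule 11)? yes] AND [the goods are intended for civil end-use? no] AND [the goods are of domestic origin? yes] → not satisfied.
rule 6 — Accredited Transfer: [the goods do not incorporate encryption functionality? yes] OR [Reportable Article (rule 10)? no] OR [the consignee is an affiliated undertaking? no] → satisfied.
rule 9 — Accredited Item: [the goods incorporate encryption functionality? no] OR [the consignee is not a government body? yes] OR [the goods are intended for military end-use? yes] → satisfied.
rule 1 — Tier IV Transfer: [the destination is not a listed territory? yes] OR [Accredited Item (rule 9)? yes] OR [the goods have not been substantially transformed in the territory? no] → satisfied.
rule 12 — Critical Consignment: [not an Accredited Transfer (rule 6)? no] AND [Tier IV Transfer (rule 1)? yes] AND [the consignee is not a government body? yes] → not satisfied.
rule 13 — Tier III Transfer: [the goods incorporate encryption functionality? no] OR [the exporter holds a general authorisation? yes] → satisfied.
rule 7 — Authorised Export: [Tier III Transfer (rule 13)? yes] OR [the goods incorporate encryption functionality? no] → satisfied.
rule 8 — Tier II Transfer: [not a Critical Consignment (rule 12)? yes] AND [not an Authorised Export (rule 7)? no] → not satisfied.
rule 2 — Tier I Transfer: [the goods are specified on the dual-use schedule? no] AND [the end-use certificate has been lodged? no] → not satisfied.
rule 5 — Tier V Consignment: [Tier I Transfer (rule 2)? no] OR [the goods have not been substantially transformed in the territory? no] → not satisfied.
rule 3 — Essential Transfer: [not a Tier II Transfer (rule 8)? yes] AND [Tier V Consignment (rule 5)? no] → not satisfied.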